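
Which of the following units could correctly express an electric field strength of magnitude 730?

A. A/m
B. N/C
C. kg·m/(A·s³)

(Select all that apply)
B, C

electric field strength has SI base units: kg * m / (A * s^3)

Checking each option against kg * m / (A * s^3):
  A. A/m: ✗ does not match
  B. N/C: ✓ matches
  C. kg·m/(A·s³): ✓ matches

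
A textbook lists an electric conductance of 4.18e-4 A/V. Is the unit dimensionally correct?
Yes

electric conductance has SI base units: A^2 * s^3 / (kg * m^2)
A/V reduces to the same SI base units, so it is a valid unit for electric conductance.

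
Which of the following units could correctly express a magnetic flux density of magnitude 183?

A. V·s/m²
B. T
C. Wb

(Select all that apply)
A, B

magnetic flux density has SI base units: kg / (A * s^2)

Checking each option against kg / (A * s^2):
  A. V·s/m²: ✓ matches
  B. T: ✓ matches
  C. Wb: ✗ does not match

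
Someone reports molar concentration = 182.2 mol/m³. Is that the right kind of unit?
Yes

molar concentration has SI base units: mol / m^3
mol/m³ reduces to the same SI base units, so it is a valid unit for molar concentration.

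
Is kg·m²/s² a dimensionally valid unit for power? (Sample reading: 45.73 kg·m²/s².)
No

power has SI base units: kg * m^2 / s^3
kg·m²/s² does NOT reduce to kg * m^2 / s^3; a valid unit for power would be e.g. W.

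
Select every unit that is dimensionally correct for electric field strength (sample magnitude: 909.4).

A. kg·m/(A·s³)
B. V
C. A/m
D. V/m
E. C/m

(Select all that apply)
A, D

electric field strength has SI base units: kg * m / (A * s^3)

Checking each option against kg * m / (A * s^3):
  A. kg·m/(A·s³): ✓ matches
  B. V: ✗ does not match
  C. A/m: ✗ does not match
  D. V/m: ✓ matches
  E. C/m: ✗ does not match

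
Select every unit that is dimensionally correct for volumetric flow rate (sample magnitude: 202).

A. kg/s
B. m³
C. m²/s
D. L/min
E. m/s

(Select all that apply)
D

volumetric flow rate has SI base units: m^3 / s

Checking each option against m^3 / s:
  A. kg/s: ✗ does not match
  B. m³: ✗ does not match
  C. m²/s: ✗ does not match
  D. L/min: ✓ matches
  E. m/s: ✗ does not match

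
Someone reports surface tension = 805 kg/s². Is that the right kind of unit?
Yes

surface tension has SI base units: kg / s^2
kg/s² reduces to the same SI base units, so it is a valid unit for surface tension.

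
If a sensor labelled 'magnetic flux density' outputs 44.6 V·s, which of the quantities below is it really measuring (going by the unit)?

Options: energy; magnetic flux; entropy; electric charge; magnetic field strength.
magnetic flux

magnetic flux density should have units dimensionally equivalent to kg / (A * s^2) (e.g. T).
The given unit 'V·s' reduces to kg * m^2 / (A * s^2). Of the listed options, that is the dimensionality of magnetic flux.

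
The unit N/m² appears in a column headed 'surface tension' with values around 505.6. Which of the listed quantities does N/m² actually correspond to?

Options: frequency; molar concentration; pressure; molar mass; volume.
pressure

surface tension should have units dimensionally equivalent to kg / s^2 (e.g. N/m).
The given unit 'N/m²' reduces to kg / (m * s^2). Of the listed options, that is the dimensionality of pressure.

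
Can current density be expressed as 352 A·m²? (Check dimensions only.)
No

current density has SI base units: A / m^2
A·m² does NOT reduce to A / m^2; a valid unit for current density would be e.g. A/m².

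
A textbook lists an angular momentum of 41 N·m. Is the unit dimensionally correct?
No

angular momentum has SI base units: kg * m^2 / s
N·m does NOT reduce to kg * m^2 / s; a valid unit for angular momentum would be e.g. kg·m²/s.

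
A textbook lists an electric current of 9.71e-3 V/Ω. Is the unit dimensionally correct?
Yes

electric current has SI base units: A
V/Ω reduces to the same SI base units, so it is a valid unit for electric current.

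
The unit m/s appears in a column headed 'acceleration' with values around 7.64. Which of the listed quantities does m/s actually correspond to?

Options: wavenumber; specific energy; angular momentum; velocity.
velocity

acceleration should have units dimensionally equivalent to m / s^2 (e.g. m/s²).
The given unit 'm/s' reduces to m / s. Of the listed options, that is the dimensionality of velocity.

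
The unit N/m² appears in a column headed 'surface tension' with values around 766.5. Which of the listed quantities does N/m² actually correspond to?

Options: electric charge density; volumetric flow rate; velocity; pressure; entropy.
pressure

surface tension should have units dimensionally equivalent to kg / s^2 (e.g. N/m).
The given unit 'N/m²' reduces to kg / (m * s^2). Of the listed options, that is the dimensionality of pressure.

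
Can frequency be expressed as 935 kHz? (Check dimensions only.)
Yes

frequency has SI base units: 1 / s
kHz reduces to the same SI base units, so it is a valid unit for frequency.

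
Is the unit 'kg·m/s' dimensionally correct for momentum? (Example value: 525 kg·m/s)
Yes

momentum has SI base units: kg * m / s
kg·m/s reduces to the same SI base units, so it is a valid unit for momentum.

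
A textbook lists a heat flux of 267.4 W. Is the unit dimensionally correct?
No

heat flux has SI base units: kg / s^3
W does NOT reduce to kg / s^3; a valid unit for heat flux would be e.g. W/m².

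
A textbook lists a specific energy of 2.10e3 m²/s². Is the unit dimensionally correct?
Yes

specific energy has SI base units: m^2 / s^2
m²/s² reduces to the same SI base units, so it is a valid unit for specific energy.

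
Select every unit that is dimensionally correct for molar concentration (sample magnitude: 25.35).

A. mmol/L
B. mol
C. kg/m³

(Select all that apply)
A

molar concentration has SI base units: mol / m^3

Checking each option against mol / m^3:
  A. mmol/L: ✓ matches
  B. mol: ✗ does not match
  C. kg/m³: ✗ does not match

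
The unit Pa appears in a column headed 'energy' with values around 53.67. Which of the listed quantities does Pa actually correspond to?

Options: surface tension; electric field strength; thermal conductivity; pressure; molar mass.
pressure

energy should have units dimensionally equivalent to kg * m^2 / s^2 (e.g. J).
The given unit 'Pa' reduces to kg / (m * s^2). Of the listed options, that is the dimensionality of pressure.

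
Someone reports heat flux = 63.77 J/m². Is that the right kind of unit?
No

heat flux has SI base units: kg / s^3
J/m² does NOT reduce to kg / s^3; a valid unit for heat flux would be e.g. W/m².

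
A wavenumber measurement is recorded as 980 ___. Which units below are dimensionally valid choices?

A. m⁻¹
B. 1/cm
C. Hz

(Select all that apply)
A, B

wavenumber has SI base units: 1 / m

Checking each option against 1 / m:
  A. m⁻¹: ✓ matches
  B. 1/cm: ✓ matches
  C. Hz: ✗ does not match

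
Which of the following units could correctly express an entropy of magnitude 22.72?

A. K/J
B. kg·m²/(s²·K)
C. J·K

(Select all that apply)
B

entropy has SI base units: kg * m^2 / (s^2 * K)

Checking each option against kg * m^2 / (s^2 * K):
  A. K/J: ✗ does not match
  B. kg·m²/(s²·K): ✓ matches
  C. J·K: ✗ does not match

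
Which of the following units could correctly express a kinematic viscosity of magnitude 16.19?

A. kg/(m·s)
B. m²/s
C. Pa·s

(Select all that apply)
B

kinematic viscosity has SI base units: m^2 / s

Checking each option against m^2 / s:
  A. kg/(m·s): ✗ does not match
  B. m²/s: ✓ matches
  C. Pa·s: ✗ does not match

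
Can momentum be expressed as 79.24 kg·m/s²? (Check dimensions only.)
No

momentum has SI base units: kg * m / s
kg·m/s² does NOT reduce to kg * m / s; a valid unit for momentum would be e.g. kg·m/s.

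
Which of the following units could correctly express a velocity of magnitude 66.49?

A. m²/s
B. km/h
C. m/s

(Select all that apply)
B, C

velocity has SI base units: m / s

Checking each option against m / s:
  A. m²/s: ✗ does not match
  B. km/h: ✓ matches
  C. m/s: ✓ matches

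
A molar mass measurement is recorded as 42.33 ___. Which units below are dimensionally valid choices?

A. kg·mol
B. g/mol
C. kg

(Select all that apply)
B

molar mass has SI base units: kg / mol

Checking each option against kg / mol:
  A. kg·mol: ✗ does not match
  B. g/mol: ✓ matches
  C. kg: ✗ does not match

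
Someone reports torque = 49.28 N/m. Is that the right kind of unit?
No

torque has SI base units: kg * m^2 / s^2
N/m does NOT reduce to kg * m^2 / s^2; a valid unit for torque would be e.g. N·m.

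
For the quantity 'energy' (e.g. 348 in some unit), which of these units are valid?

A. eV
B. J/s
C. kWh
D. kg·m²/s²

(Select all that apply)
A, C, D

energy has SI base units: kg * m^2 / s^2

Checking each option against kg * m^2 / s^2:
  A. eV: ✓ matches
  B. J/s: ✗ does not match
  C. kWh: ✓ matches
  D. kg·m²/s²: ✓ matches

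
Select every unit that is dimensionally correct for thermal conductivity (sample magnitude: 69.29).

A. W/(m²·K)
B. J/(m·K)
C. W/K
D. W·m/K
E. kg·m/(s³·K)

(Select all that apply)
E

thermal conductivity has SI base units: kg * m / (s^3 * K)

Checking each option against kg * m / (s^3 * K):
  A. W/(m²·K): ✗ does not match
  B. J/(m·K): ✗ does not match
  C. W/K: ✗ does not match
  D. W·m/K: ✗ does not match
  E. kg·m/(s³·K): ✓ matches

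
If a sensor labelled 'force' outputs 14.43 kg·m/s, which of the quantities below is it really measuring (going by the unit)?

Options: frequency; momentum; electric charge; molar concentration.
momentum

force should have units dimensionally equivalent to kg * m / s^2 (e.g. N).
The given unit 'kg·m/s' reduces to kg * m / s. Of the listed options, that is the dimensionality of momentum.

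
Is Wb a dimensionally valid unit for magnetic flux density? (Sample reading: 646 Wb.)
No

magnetic flux density has SI base units: kg / (A * s^2)
Wb does NOT reduce to kg / (A * s^2); a valid unit for magnetic flux density would be e.g. T.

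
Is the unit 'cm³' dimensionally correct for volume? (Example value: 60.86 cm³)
Yes

volume has SI base units: m^3
cm³ reduces to the same SI base units, so it is a valid unit for volume.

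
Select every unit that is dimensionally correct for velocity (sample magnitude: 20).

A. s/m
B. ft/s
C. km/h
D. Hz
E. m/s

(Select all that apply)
B, C, E

velocity has SI base units: m / s

Checking each option against m / s:
  A. s/m: ✗ does not match
  B. ft/s: ✓ matches
  C. km/h: ✓ matches
  D. Hz: ✗ does not match
  E. m/s: ✓ matches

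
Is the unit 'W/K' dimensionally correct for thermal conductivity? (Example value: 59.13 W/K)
No

thermal conductivity has SI base units: kg * m / (s^3 * K)
W/K does NOT reduce to kg * m / (s^3 * K); a valid unit for thermal conductivity would be e.g. W/(m·K).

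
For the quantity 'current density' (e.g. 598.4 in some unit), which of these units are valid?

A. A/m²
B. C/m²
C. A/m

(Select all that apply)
A

current density has SI base units: A / m^2

Checking each option against A / m^2:
  A. A/m²: ✓ matches
  B. C/m²: ✗ does not match
  C. A/m: ✗ does not match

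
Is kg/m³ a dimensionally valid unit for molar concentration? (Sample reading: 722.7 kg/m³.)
No

molar concentration has SI base units: mol / m^3
kg/m³ does NOT reduce to mol / m^3; a valid unit for molar concentration would be e.g. mol/m³.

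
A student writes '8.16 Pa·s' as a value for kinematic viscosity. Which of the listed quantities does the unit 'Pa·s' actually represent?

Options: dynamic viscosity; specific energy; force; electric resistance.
dynamic viscosity

kinematic viscosity should have units dimensionally equivalent to m^2 / s (e.g. m²/s).
The given unit 'Pa·s' reduces to kg / (m * s). Of the listed options, that is the dimensionality of dynamic viscosity.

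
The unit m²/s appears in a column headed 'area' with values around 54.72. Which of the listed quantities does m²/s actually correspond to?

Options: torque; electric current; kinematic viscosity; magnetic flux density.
kinematic viscosity

area should have units dimensionally equivalent to m^2 (e.g. m²).
The given unit 'm²/s' reduces to m^2 / s. Of the listed options, that is the dimensionality of kinematic viscosity.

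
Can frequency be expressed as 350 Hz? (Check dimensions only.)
Yes

frequency has SI base units: 1 / s
Hz reduces to the same SI base units, so it is a valid unit for frequency.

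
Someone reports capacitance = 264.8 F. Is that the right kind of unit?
Yes

capacitance has SI base units: A^2 * s^4 / (kg * m^2)
F reduces to the same SI base units, so it is a valid unit for capacitance.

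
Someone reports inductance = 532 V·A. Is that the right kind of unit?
No

inductance has SI base units: kg * m^2 / (A^2 * s^2)
V·A does NOT reduce to kg * m^2 / (A^2 * s^2); a valid unit for inductance would be e.g. H.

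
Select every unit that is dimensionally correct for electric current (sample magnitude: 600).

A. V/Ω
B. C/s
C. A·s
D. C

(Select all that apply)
A, B

electric current has SI base units: A

Checking each option against A:
  A. V/Ω: ✓ matches
  B. C/s: ✓ matches
  C. A·s: ✗ does not match
  D. C: ✗ does not match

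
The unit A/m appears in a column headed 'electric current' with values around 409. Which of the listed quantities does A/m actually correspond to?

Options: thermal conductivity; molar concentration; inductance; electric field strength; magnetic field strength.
magnetic field strength

electric current should have units dimensionally equivalent to A (e.g. A).
The given unit 'A/m' reduces to A / m. Of the listed options, that is the dimensionality of magnetic field strength.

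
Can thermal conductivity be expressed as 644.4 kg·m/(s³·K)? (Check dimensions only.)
Yes

thermal conductivity has SI base units: kg * m / (s^3 * K)
kg·m/(s³·K) reduces to the same SI base units, so it is a valid unit for thermal conductivity.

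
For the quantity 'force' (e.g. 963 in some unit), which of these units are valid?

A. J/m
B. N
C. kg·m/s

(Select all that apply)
A, B

force has SI base units: kg * m / s^2

Checking each option against kg * m / s^2:
  A. J/m: ✓ matches
  B. N: ✓ matches
  C. kg·m/s: ✗ does not match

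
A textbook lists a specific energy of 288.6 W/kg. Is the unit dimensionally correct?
No

specific energy has SI base units: m^2 / s^2
W/kg does NOT reduce to m^2 / s^2; a valid unit for specific energy would be e.g. J/kg.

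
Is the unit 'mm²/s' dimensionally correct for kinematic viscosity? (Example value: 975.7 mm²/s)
Yes

kinematic viscosity has SI base units: m^2 / s
mm²/s reduces to the same SI base units, so it is a valid unit for kinematic viscosity.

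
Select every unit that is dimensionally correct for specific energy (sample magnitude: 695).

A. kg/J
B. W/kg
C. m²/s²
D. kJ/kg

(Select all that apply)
C, D

specific energy has SI base units: m^2 / s^2

Checking each option against m^2 / s^2:
  A. kg/J: ✗ does not match
  B. W/kg: ✗ does not match
  C. m²/s²: ✓ matches
  D. kJ/kg: ✓ matches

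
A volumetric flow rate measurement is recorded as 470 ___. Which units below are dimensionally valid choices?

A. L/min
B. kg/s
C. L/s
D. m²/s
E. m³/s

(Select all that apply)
A, C, E

volumetric flow rate has SI base units: m^3 / s

Checking each option against m^3 / s:
  A. L/min: ✓ matches
  B. kg/s: ✗ does not match
  C. L/s: ✓ matches
  D. m²/s: ✗ does not match
  E. m³/s: ✓ matches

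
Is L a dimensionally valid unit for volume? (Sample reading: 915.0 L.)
Yes

volume has SI base units: m^3
L reduces to the same SI base units, so it is a valid unit for volume.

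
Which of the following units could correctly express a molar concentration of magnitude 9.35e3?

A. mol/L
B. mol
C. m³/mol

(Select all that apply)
A

molar concentration has SI base units: mol / m^3

Checking each option against mol / m^3:
  A. mol/L: ✓ matches
  B. mol: ✗ does not match
  C. m³/mol: ✗ does not match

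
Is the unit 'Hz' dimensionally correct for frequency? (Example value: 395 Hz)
Yes

frequency has SI base units: 1 / s
Hz reduces to the same SI base units, so it is a valid unit for frequency.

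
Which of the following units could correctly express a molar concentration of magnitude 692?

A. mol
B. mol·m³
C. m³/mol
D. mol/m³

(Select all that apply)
D

molar concentration has SI base units: mol / m^3

Checking each option against mol / m^3:
  A. mol: ✗ does not match
  B. mol·m³: ✗ does not match
  C. m³/mol: ✗ does not match
  D. mol/m³: ✓ matches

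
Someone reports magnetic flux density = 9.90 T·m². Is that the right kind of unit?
No

magnetic flux density has SI base units: kg / (A * s^2)
T·m² does NOT reduce to kg / (A * s^2); a valid unit for magnetic flux density would be e.g. T.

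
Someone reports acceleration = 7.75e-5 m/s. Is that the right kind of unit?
No

acceleration has SI base units: m / s^2
m/s does NOT reduce to m / s^2; a valid unit for acceleration would be e.g. m/s².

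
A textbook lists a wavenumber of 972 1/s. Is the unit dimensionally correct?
No

wavenumber has SI base units: 1 / m
1/s does NOT reduce to 1 / m; a valid unit for wavenumber would be e.g. 1/m.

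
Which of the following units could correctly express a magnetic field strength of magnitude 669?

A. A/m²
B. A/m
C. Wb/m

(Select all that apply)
B

magnetic field strength has SI base units: A / m

Checking each option against A / m:
  A. A/m²: ✗ does not match
  B. A/m: ✓ matches
  C. Wb/m: ✗ does not match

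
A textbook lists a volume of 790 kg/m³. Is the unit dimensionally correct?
No

volume has SI base units: m^3
kg/m³ does NOT reduce to m^3; a valid unit for volume would be e.g. m³.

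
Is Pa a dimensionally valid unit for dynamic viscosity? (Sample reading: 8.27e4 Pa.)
No

dynamic viscosity has SI base units: kg / (m * s)
Pa does NOT reduce to kg / (m * s); a valid unit for dynamic viscosity would be e.g. Pa·s.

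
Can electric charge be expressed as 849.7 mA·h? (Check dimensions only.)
Yes

electric charge has SI base units: A * s
mA·h reduces to the same SI base units, so it is a valid unit for electric charge.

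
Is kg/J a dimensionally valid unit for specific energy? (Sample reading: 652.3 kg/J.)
No

specific energy has SI base units: m^2 / s^2
kg/J does NOT reduce to m^2 / s^2; a valid unit for specific energy would be e.g. J/kg.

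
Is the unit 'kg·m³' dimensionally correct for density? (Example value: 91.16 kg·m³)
No

density has SI base units: kg / m^3
kg·m³ does NOT reduce to kg / m^3; a valid unit for density would be e.g. kg/m³.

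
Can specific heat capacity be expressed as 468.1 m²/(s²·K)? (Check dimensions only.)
Yes

specific heat capacity has SI base units: m^2 / (s^2 * K)
m²/(s²·K) reduces to the same SI base units, so it is a valid unit for specific heat capacity.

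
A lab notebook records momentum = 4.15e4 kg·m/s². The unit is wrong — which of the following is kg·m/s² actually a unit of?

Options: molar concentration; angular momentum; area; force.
force

momentum should have units dimensionally equivalent to kg * m / s (e.g. kg·m/s).
The given unit 'kg·m/s²' reduces to kg * m / s^2. Of the listed options, that is the dimensionality of force.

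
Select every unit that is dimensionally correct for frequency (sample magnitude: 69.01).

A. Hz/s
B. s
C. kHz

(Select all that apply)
C

frequency has SI base units: 1 / s

Checking each option against 1 / s:
  A. Hz/s: ✗ does not match
  B. s: ✗ does not match
  C. kHz: ✓ matches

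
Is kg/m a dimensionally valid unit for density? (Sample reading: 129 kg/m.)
No

density has SI base units: kg / m^3
kg/m does NOT reduce to kg / m^3; a valid unit for density would be e.g. kg/m³.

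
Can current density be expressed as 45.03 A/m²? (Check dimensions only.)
Yes

current density has SI base units: A / m^2
A/m² reduces to the same SI base units, so it is a valid unit for current density.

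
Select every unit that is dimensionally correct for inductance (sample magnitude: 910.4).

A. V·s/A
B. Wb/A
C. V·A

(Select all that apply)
A, B

inductance has SI base units: kg * m^2 / (A^2 * s^2)

Checking each option against kg * m^2 / (A^2 * s^2):
  A. V·s/A: ✓ matches
  B. Wb/A: ✓ matches
  C. V·A: ✗ does not match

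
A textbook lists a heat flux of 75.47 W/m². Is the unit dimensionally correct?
Yes

heat flux has SI base units: kg / s^3
W/m² reduces to the same SI base units, so it is a valid unit for heat flux.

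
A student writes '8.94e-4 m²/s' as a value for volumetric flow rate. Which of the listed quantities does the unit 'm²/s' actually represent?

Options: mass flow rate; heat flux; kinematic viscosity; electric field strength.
kinematic viscosity

volumetric flow rate should have units dimensionally equivalent to m^3 / s (e.g. m³/s).
The given unit 'm²/s' reduces to m^2 / s. Of the listed options, that is the dimensionality of kinematic viscosity.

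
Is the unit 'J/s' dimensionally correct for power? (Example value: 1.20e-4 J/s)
Yes

power has SI base units: kg * m^2 / s^3
J/s reduces to the same SI base units, so it is a valid unit for power.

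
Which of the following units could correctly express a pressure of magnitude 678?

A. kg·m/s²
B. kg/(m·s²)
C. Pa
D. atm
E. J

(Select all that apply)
B, C, D

pressure has SI base units: kg / (m * s^2)

Checking each option against kg / (m * s^2):
  A. kg·m/s²: ✗ does not match
  B. kg/(m·s²): ✓ matches
  C. Pa: ✓ matches
  D. atm: ✓ matches
  E. J: ✗ does not match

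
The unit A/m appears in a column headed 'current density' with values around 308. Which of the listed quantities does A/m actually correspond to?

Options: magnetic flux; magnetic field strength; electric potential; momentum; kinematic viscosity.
magnetic field strength

current density should have units dimensionally equivalent to A / m^2 (e.g. A/m²).
The given unit 'A/m' reduces to A / m. Of the listed options, that is the dimensionality of magnetic field strength.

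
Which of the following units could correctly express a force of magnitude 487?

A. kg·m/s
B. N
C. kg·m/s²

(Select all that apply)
B, C

force has SI base units: kg * m / s^2

Checking each option against kg * m / s^2:
  A. kg·m/s: ✗ does not match
  B. N: ✓ matches
  C. kg·m/s²: ✓ matches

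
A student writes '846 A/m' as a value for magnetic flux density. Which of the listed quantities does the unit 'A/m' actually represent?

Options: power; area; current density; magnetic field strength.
magnetic field strength

magnetic flux density should have units dimensionally equivalent to kg / (A * s^2) (e.g. T).
The given unit 'A/m' reduces to A / m. Of the listed options, that is the dimensionality of magnetic field strength.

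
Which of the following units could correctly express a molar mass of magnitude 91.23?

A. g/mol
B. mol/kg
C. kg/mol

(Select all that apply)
A, C

molar mass has SI base units: kg / mol

Checking each option against kg / mol:
  A. g/mol: ✓ matches
  B. mol/kg: ✗ does not match
  C. kg/mol: ✓ matches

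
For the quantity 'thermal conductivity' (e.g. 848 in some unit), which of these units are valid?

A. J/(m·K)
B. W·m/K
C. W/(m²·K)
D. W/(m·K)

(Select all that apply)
D

thermal conductivity has SI base units: kg * m / (s^3 * K)

Checking each option against kg * m / (s^3 * K):
  A. J/(m·K): ✗ does not match
  B. W·m/K: ✗ does not match
  C. W/(m²·K): ✗ does not match
  D. W/(m·K): ✓ matches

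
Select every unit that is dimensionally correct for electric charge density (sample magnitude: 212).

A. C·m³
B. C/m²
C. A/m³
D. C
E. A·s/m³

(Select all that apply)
E

electric charge density has SI base units: A * s / m^3

Checking each option against A * s / m^3:
  A. C·m³: ✗ does not match
  B. C/m²: ✗ does not match
  C. A/m³: ✗ does not match
  D. C: ✗ does not match
  E. A·s/m³: ✓ matches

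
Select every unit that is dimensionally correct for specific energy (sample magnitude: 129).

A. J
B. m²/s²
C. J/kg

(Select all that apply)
B, C

specific energy has SI base units: m^2 / s^2

Checking each option against m^2 / s^2:
  A. J: ✗ does not match
  B. m²/s²: ✓ matches
  C. J/kg: ✓ matches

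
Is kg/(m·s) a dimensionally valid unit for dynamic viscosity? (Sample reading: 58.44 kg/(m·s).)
Yes

dynamic viscosity has SI base units: kg / (m * s)
kg/(m·s) reduces to the same SI base units, so it is a valid unit for dynamic viscosity.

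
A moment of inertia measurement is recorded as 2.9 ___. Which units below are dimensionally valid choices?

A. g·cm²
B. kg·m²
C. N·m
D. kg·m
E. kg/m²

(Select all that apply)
A, B

moment of inertia has SI base units: kg * m^2

Checking each option against kg * m^2:
  A. g·cm²: ✓ matches
  B. kg·m²: ✓ matches
  C. N·m: ✗ does not match
  D. kg·m: ✗ does not match
  E. kg/m²: ✗ does not match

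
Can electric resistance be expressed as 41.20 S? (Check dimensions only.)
No

electric resistance has SI base units: kg * m^2 / (A^2 * s^3)
S does NOT reduce to kg * m^2 / (A^2 * s^3); a valid unit for electric resistance would be e.g. Ω.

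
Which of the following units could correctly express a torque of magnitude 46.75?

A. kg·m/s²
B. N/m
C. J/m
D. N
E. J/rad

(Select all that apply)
E

torque has SI base units: kg * m^2 / s^2

Checking each option against kg * m^2 / s^2:
  A. kg·m/s²: ✗ does not match
  B. N/m: ✗ does not match
  C. J/m: ✗ does not match
  D. N: ✗ does not match
  E. J/rad: ✓ matches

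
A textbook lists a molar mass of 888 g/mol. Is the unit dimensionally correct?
Yes

molar mass has SI base units: kg / mol
g/mol reduces to the same SI base units, so it is a valid unit for molar mass.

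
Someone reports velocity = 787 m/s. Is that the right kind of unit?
Yes

velocity has SI base units: m / s
m/s reduces to the same SI base units, so it is a valid unit for velocity.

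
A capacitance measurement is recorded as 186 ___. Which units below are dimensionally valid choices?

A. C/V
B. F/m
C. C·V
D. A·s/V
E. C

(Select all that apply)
A, D

capacitance has SI base units: A^2 * s^4 / (kg * m^2)

Checking each option against A^2 * s^4 / (kg * m^2):
  A. C/V: ✓ matches
  B. F/m: ✗ does not match
  C. C·V: ✗ does not match
  D. A·s/V: ✓ matches
  E. C: ✗ does not match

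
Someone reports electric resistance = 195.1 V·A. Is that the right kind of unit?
No

electric resistance has SI base units: kg * m^2 / (A^2 * s^3)
V·A does NOT reduce to kg * m^2 / (A^2 * s^3); a valid unit for electric resistance would be e.g. Ω.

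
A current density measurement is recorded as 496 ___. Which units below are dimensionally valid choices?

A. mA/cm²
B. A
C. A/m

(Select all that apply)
A

current density has SI base units: A / m^2

Checking each option against A / m^2:
  A. mA/cm²: ✓ matches
  B. A: ✗ does not match
  C. A/m: ✗ does not match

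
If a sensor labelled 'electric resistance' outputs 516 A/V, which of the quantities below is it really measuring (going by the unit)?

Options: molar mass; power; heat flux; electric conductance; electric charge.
electric conductance

electric resistance should have units dimensionally equivalent to kg * m^2 / (A^2 * s^3) (e.g. Ω).
The given unit 'A/V' reduces to A^2 * s^3 / (kg * m^2). Of the listed options, that is the dimensionality of electric conductance.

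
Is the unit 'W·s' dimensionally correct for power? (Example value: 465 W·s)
No

power has SI base units: kg * m^2 / s^3
W·s does NOT reduce to kg * m^2 / s^3; a valid unit for power would be e.g. W.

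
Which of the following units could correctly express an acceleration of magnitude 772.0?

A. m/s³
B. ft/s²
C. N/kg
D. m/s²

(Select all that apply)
B, C, D

acceleration has SI base units: m / s^2

Checking each option against m / s^2:
  A. m/s³: ✗ does not match
  B. ft/s²: ✓ matches
  C. N/kg: ✓ matches
  D. m/s²: ✓ matches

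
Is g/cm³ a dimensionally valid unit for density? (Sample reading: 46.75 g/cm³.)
Yes

density has SI base units: kg / m^3
g/cm³ reduces to the same SI base units, so it is a valid unit for density.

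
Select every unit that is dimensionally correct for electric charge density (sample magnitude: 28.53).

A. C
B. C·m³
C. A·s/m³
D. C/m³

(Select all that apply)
C, D

electric charge density has SI base units: A * s / m^3

Checking each option against A * s / m^3:
  A. C: ✗ does not match
  B. C·m³: ✗ does not match
  C. A·s/m³: ✓ matches
  D. C/m³: ✓ matches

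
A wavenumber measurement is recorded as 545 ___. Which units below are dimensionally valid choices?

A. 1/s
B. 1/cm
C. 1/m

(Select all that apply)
B, C

wavenumber has SI base units: 1 / m

Checking each option against 1 / m:
  A. 1/s: ✗ does not match
  B. 1/cm: ✓ matches
  C. 1/m: ✓ matches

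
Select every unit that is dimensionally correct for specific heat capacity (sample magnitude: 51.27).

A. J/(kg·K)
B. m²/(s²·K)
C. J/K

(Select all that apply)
A, B

specific heat capacity has SI base units: m^2 / (s^2 * K)

Checking each option against m^2 / (s^2 * K):
  A. J/(kg·K): ✓ matches
  B. m²/(s²·K): ✓ matches
  C. J/K: ✗ does not match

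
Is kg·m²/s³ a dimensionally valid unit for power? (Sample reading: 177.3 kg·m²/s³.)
Yes

power has SI base units: kg * m^2 / s^3
kg·m²/s³ reduces to the same SI base units, so it is a valid unit for power.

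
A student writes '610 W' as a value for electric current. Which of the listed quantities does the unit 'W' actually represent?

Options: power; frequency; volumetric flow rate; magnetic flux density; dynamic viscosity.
power

electric current should have units dimensionally equivalent to A (e.g. A).
The given unit 'W' reduces to kg * m^2 / s^3. Of the listed options, that is the dimensionality of power.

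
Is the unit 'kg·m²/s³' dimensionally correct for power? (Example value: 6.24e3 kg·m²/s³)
Yes

power has SI base units: kg * m^2 / s^3
kg·m²/s³ reduces to the same SI base units, so it is a valid unit for power.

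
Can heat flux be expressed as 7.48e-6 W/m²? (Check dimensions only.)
Yes

heat flux has SI base units: kg / s^3
W/m² reduces to the same SI base units, so it is a valid unit for heat flux.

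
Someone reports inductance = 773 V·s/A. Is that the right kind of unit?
Yes

inductance has SI base units: kg * m^2 / (A^2 * s^2)
V·s/A reduces to the same SI base units, so it is a valid unit for inductance.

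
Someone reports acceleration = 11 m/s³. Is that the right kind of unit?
No

acceleration has SI base units: m / s^2
m/s³ does NOT reduce to m / s^2; a valid unit for acceleration would be e.g. m/s².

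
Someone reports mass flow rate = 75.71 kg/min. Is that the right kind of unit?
Yes

mass flow rate has SI base units: kg / s
kg/min reduces to the same SI base units, so it is a valid unit for mass flow rate.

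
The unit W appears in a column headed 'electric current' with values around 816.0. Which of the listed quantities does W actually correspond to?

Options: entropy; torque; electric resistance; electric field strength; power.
power

electric current should have units dimensionally equivalent to A (e.g. A).
The given unit 'W' reduces to kg * m^2 / s^3. Of the listed options, that is the dimensionality of power.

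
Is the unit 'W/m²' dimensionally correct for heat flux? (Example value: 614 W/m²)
Yes

heat flux has SI base units: kg / s^3
W/m² reduces to the same SI base units, so it is a valid unit for heat flux.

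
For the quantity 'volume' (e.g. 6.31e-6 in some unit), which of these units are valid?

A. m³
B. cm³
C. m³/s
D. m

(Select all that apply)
A, B

volume has SI base units: m^3

Checking each option against m^3:
  A. m³: ✓ matches
  B. cm³: ✓ matches
  C. m³/s: ✗ does not match
  D. m: ✗ does not match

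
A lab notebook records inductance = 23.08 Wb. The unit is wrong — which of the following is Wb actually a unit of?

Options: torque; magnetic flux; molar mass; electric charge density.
magnetic flux

inductance should have units dimensionally equivalent to kg * m^2 / (A^2 * s^2) (e.g. H).
The given unit 'Wb' reduces to kg * m^2 / (A * s^2). Of the listed options, that is the dimensionality of magnetic flux.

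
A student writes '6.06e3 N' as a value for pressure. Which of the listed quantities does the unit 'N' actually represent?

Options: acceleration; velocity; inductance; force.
force

pressure should have units dimensionally equivalent to kg / (m * s^2) (e.g. Pa).
The given unit 'N' reduces to kg * m / s^2. Of the listed options, that is the dimensionality of force.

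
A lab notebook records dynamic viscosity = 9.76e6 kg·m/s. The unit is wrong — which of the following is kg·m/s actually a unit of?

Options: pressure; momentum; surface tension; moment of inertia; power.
momentum

dynamic viscosity should have units dimensionally equivalent to kg / (m * s) (e.g. Pa·s).
The given unit 'kg·m/s' reduces to kg * m / s. Of the listed options, that is the dimensionality of momentum.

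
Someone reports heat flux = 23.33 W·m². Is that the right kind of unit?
No

heat flux has SI base units: kg / s^3
W·m² does NOT reduce to kg / s^3; a valid unit for heat flux would be e.g. W/m².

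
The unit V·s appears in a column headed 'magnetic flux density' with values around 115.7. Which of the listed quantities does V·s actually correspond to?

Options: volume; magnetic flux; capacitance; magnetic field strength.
magnetic flux

magnetic flux density should have units dimensionally equivalent to kg / (A * s^2) (e.g. T).
The given unit 'V·s' reduces to kg * m^2 / (A * s^2). Of the listed options, that is the dimensionality of magnetic flux.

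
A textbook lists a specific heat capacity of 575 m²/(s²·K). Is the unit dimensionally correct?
Yes

specific heat capacity has SI base units: m^2 / (s^2 * K)
m²/(s²·K) reduces to the same SI base units, so it is a valid unit for specific heat capacity.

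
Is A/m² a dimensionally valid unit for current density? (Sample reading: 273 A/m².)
Yes

current density has SI base units: A / m^2
A/m² reduces to the same SI base units, so it is a valid unit for current density.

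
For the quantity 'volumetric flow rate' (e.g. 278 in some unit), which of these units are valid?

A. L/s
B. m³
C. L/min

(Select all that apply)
A, C

volumetric flow rate has SI base units: m^3 / s

Checking each option against m^3 / s:
  A. L/s: ✓ matches
  B. m³: ✗ does not match
  C. L/min: ✓ matches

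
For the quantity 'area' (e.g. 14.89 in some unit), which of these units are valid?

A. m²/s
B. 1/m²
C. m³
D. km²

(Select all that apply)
D

area has SI base units: m^2

Checking each option against m^2:
  A. m²/s: ✗ does not match
  B. 1/m²: ✗ does not match
  C. m³: ✗ does not match
  D. km²: ✓ matches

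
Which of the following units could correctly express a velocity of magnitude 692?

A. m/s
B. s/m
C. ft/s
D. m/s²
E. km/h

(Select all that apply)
A, C, E

velocity has SI base units: m / s

Checking each option against m / s:
  A. m/s: ✓ matches
  B. s/m: ✗ does not match
  C. ft/s: ✓ matches
  D. m/s²: ✗ does not match
  E. km/h: ✓ matches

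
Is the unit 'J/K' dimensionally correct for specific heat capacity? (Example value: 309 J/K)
No

specific heat capacity has SI base units: m^2 / (s^2 * K)
J/K does NOT reduce to m^2 / (s^2 * K); a valid unit for specific heat capacity would be e.g. J/(kg·K).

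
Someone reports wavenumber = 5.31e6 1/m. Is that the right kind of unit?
Yes

wavenumber has SI base units: 1 / m
1/m reduces to the same SI base units, so it is a valid unit for wavenumber.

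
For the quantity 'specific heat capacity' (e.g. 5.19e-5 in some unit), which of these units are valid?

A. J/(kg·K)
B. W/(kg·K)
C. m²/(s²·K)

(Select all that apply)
A, C

specific heat capacity has SI base units: m^2 / (s^2 * K)

Checking each option against m^2 / (s^2 * K):
  A. J/(kg·K): ✓ matches
  B. W/(kg·K): ✗ does not match
  C. m²/(s²·K): ✓ matches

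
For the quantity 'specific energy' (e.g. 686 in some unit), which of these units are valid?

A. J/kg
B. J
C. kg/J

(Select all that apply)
A

specific energy has SI base units: m^2 / s^2

Checking each option against m^2 / s^2:
  A. J/kg: ✓ matches
  B. J: ✗ does not match
  C. kg/J: ✗ does not match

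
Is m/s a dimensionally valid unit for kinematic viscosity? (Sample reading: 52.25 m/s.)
No

kinematic viscosity has SI base units: m^2 / s
m/s does NOT reduce to m^2 / s; a valid unit for kinematic viscosity would be e.g. m²/s.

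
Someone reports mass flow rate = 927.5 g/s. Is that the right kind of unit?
Yes

mass flow rate has SI base units: kg / s
g/s reduces to the same SI base units, so it is a valid unit for mass flow rate.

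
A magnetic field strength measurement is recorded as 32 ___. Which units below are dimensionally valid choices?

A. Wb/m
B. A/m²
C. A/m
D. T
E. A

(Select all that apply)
C

magnetic field strength has SI base units: A / m

Checking each option against A / m:
  A. Wb/m: ✗ does not match
  B. A/m²: ✗ does not match
  C. A/m: ✓ matches
  D. T: ✗ does not match
  E. A: ✗ does not match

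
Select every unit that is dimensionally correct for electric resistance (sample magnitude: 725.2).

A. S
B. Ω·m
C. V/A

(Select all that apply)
C

electric resistance has SI base units: kg * m^2 / (A^2 * s^3)

Checking each option against kg * m^2 / (A^2 * s^3):
  A. S: ✗ does not match
  B. Ω·m: ✗ does not match
  C. V/A: ✓ matches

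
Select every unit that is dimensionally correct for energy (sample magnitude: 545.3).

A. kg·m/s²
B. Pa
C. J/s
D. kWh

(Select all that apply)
D

energy has SI base units: kg * m^2 / s^2

Checking each option against kg * m^2 / s^2:
  A. kg·m/s²: ✗ does not match
  B. Pa: ✗ does not match
  C. J/s: ✗ does not match
  D. kWh: ✓ matches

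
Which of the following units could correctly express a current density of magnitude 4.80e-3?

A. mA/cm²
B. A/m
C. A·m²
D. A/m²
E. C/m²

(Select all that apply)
A, D

current density has SI base units: A / m^2

Checking each option against A / m^2:
  A. mA/cm²: ✓ matches
  B. A/m: ✗ does not match
  C. A·m²: ✗ does not match
  D. A/m²: ✓ matches
  E. C/m²: ✗ does not match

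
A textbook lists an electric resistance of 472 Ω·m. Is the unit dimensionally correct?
No

electric resistance has SI base units: kg * m^2 / (A^2 * s^3)
Ω·m does NOT reduce to kg * m^2 / (A^2 * s^3); a valid unit for electric resistance would be e.g. Ω.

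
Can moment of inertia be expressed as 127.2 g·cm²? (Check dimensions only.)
Yes

moment of inertia has SI base units: kg * m^2
g·cm² reduces to the same SI base units, so it is a valid unit for moment of inertia.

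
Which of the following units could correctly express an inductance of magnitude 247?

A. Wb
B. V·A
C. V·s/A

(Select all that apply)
C

inductance has SI base units: kg * m^2 / (A^2 * s^2)

Checking each option against kg * m^2 / (A^2 * s^2):
  A. Wb: ✗ does not match
  B. V·A: ✗ does not match
  C. V·s/A: ✓ matches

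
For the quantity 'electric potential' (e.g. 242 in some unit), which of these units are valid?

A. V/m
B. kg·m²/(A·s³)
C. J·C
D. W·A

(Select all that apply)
B

electric potential has SI base units: kg * m^2 / (A * s^3)

Checking each option against kg * m^2 / (A * s^3):
  A. V/m: ✗ does not match
  B. kg·m²/(A·s³): ✓ matches
  C. J·C: ✗ does not match
  D. W·A: ✗ does not match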